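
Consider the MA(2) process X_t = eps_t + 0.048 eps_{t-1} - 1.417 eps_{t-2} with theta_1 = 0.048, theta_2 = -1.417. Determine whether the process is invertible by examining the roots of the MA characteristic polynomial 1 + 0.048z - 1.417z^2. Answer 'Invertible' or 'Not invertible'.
\text{Not invertible}

The MA(q) characteristic polynomial is P(z) = 1 + 0.048z - 1.417z^2.
Invertibility requires all roots to lie outside the unit circle, i.e. |z| > 1 for every root.
Set 1 + (0.048) z + (-1.417) z^2 = 0, i.e. a z^2 + b z + c = 0 with a = -1.417, b = 0.048, c = 1.
Discriminant D = b^2 - 4ac = (0.048)^2 - 4*(-1.417)*1 = 0.002304 - (-5.668) = 5.670304.
D >= 0, so the roots are real: z = (-b +/- sqrt(D)) / (2a) = (-0.048 +/- 2.38124) / (-2.834).
  z_1 = (-0.048 + 2.38124) / (-2.834) = -0.8233,   |z_1| = 0.8233.
  z_2 = (-0.048 - 2.38124) / (-2.834) = 0.8572,   |z_2| = 0.8572.
Moduli of all roots: 0.8233, 0.8572.
All moduli strictly greater than 1? No.
Verdict: Not invertible.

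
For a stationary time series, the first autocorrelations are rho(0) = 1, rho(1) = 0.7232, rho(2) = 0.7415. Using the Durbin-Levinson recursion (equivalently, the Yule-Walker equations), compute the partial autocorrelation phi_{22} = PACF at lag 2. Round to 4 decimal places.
\phi_{22} = 0.4581

The PACF at lag k is phi_{kk}, the last component of the solution
to the Yule-Walker system G_k phi = r_k where
  (G_k)_{ij} = rho(|i - j|), (r_k)_i = rho(i), i,j = 1..k.
Equivalently, Durbin-Levinson gives phi_{kk} iteratively:
  phi_{11} = rho(1)
  phi_{kk} = [rho(k) - sum_{j=1..k-1} phi_{k-1,j} rho(k-j)]
            / [1 - sum_{j=1..k-1} phi_{k-1,j} rho(j)],
  phi_{k,j} = phi_{k-1,j} - phi_{kk} phi_{k-1,k-j},  j = 1..k-1.
Step k = 1:
  phi_11 = rho(1) = 0.7232.
Step k = 2:
  phi_22 = [rho(2) - phi_11 rho(1)] / [1 - phi_11 rho(1)] = [0.7415 - (0.7232)(0.7232)] / [1 - (0.7232)(0.7232)]
         = 0.21848176 / 0.47698176 = 0.4581.
Therefore phi_{22} = 0.4581.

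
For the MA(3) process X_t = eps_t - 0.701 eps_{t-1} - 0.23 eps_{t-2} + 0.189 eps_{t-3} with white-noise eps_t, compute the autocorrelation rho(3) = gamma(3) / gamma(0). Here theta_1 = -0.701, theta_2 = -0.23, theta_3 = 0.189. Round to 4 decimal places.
\rho(3) = 0.1196

For an MA(q) process with theta_0 = 1, the autocovariance is
  gamma(k) = sigma^2 * sum_{i=0..q-k} theta_i * theta_{i+k},
and rho(k) = gamma(k) / gamma(0). Sigma^2 cancels.
  numerator   = (1)*(0.189) = 0.189.
  denominator = (1)^2 + (-0.701)^2 + (-0.23)^2 + (0.189)^2 = 1.580022.
  rho(3) = 0.189 / 1.580022 = 0.1196.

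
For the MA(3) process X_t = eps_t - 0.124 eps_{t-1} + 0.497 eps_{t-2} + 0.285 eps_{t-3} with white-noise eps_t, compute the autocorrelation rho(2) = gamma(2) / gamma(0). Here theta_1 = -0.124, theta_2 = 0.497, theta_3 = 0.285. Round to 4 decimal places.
\rho(2) = 0.3436

For an MA(q) process with theta_0 = 1, the autocovariance is
  gamma(k) = sigma^2 * sum_{i=0..q-k} theta_i * theta_{i+k},
and rho(k) = gamma(k) / gamma(0). Sigma^2 cancels.
  numerator   = (1)*(0.497) + (-0.124)*(0.285) = 0.46166.
  denominator = (1)^2 + (-0.124)^2 + (0.497)^2 + (0.285)^2 = 1.34361.
  rho(2) = 0.46166 / 1.34361 = 0.3436.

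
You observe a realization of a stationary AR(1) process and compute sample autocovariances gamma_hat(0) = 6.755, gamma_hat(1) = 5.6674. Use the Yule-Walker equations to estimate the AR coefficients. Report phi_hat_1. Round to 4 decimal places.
\hat\phi_{1} = 0.8390

The Yule-Walker equations for an AR(p) process read, in matrix form,
  Gamma_p phi = r_p,   with   (Gamma_p)_{ij} = gamma(|i - j|),
                       (r_p)_i = gamma(i),   i,j = 1..p.
Substitute the sample gammas (Toeplitz matrix and right-hand side of size 1):
  Gamma_p = [[6.755]]
  r_p     = [5.6674]
With p = 1 this is the single equation gamma(0) phi_1 = gamma(1):
  phi_hat_1 = gamma(1) / gamma(0) = 5.6674 / 6.755 = 0.8390.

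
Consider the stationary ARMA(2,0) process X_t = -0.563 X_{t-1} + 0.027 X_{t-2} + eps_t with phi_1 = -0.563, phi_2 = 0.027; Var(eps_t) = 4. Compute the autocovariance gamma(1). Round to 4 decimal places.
\gamma(1) = -3.4820

Multiply the model equation by X_{t-k} and take expectations. With theta_0 = psi_0 = 1 and psi_j the MA(infinity) weights, this gives
  gamma(k) - sum_i phi_i gamma(k-i) = c_k,
  c_k = sigma^2 * sum_{j=k..q} theta_j psi_{j-k}   (c_k = 0 for k > q),
using gamma(-m) = gamma(m).
Pure AR (q = 0): c_0 = sigma^2 = 4, c_k = 0 for k >= 1.
Equations for k = 0, 1, 2 (AR order 2, c_2 = 0):
  (E0) gamma(0) = phi_1 gamma(1) + phi_2 gamma(2) + c_0
  (E1) gamma(1) = phi_1 gamma(0) + phi_2 gamma(1) + c_1
  (E2) gamma(2) = phi_1 gamma(1) + phi_2 gamma(0)
From (E1): gamma(1) = A gamma(0) + B with
  A = phi_1 / (1 - phi_2) = -0.563 / 0.973 = -0.578623,   B = c_1 / (1 - phi_2) = 0 / 0.973 = 0.
Insert (E2) into (E0): gamma(0) (1 - phi_2^2) = phi_1 (1 + phi_2) gamma(1) + c_0.
  phi_1 (1 + phi_2) = (-0.563)(1.027) = -0.578201,   1 - phi_2^2 = 0.999271.
Replace gamma(1) by A gamma(0) + B and collect gamma(0):
  gamma(0) [0.999271 - (-0.578201)(-0.578623)] = c_0 = 4
  gamma(0) * 0.664711 = 4
  gamma(0) = 4 / 0.664711 = 6.017655.
  gamma(1) = A gamma(0) = (-0.578623)(6.017655) = -3.481953.
Therefore gamma(1) = -3.4820 (to 4 decimal places).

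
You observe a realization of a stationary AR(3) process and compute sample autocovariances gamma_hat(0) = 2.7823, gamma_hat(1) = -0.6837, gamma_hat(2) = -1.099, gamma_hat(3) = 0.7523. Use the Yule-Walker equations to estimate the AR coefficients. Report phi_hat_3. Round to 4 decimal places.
\hat\phi_{3} = 0.0100

The Yule-Walker equations for an AR(p) process read, in matrix form,
  Gamma_p phi = r_p,   with   (Gamma_p)_{ij} = gamma(|i - j|),
                       (r_p)_i = gamma(i),   i,j = 1..p.
Substitute the sample gammas (Toeplitz matrix and right-hand side of size 3):
  Gamma_p = [[2.7823, -0.6837, -1.099], [-0.6837, 2.7823, -0.6837], [-1.099, -0.6837, 2.7823]]
  r_p     = [-0.6837, -1.099, 0.7523]
Written out (R1..R3):
  (R1) 2.7823 phi_1 - 0.6837 phi_2 - 1.099 phi_3 = -0.6837
  (R2) -0.6837 phi_1 + 2.7823 phi_2 - 0.6837 phi_3 = -1.099
  (R3) -1.099 phi_1 - 0.6837 phi_2 + 2.7823 phi_3 = 0.7523
Gaussian elimination:
  R2 <- R2 - (-0.6837/2.7823) R1 = R2 - (-0.245732) R1:  2.614293 phi_2 - 0.953759 phi_3 = -1.267007
  R3 <- R3 - (-1.099/2.7823) R1 = R3 - (-0.394997) R1:  -0.953759 phi_2 + 2.348198 phi_3 = 0.482241
  R3 <- R3 - (-0.953759/2.614293) R2 = R3 - (-0.364825) R2:  2.000243 phi_3 = 0.020005
Back-substitution:
  phi_hat_3 = 0.020005 / 2.000243 = 0.010001
  phi_hat_2 = (-1.267007 - (-0.953759)(0.010001)) / 2.614293 = -0.480997
  phi_hat_1 = (-0.6837 - (-0.6837)(-0.480997) - (-1.099)(0.010001)) / 2.7823 = -0.359978
So phi_hat = [-0.3600, -0.4810, 0.0100].
Therefore phi_hat_3 = 0.0100.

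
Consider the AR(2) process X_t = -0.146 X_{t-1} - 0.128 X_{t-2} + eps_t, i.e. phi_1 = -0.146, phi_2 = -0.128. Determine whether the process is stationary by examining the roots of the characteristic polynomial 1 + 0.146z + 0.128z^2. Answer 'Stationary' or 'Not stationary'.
\text{Stationary}

The AR(p) characteristic polynomial is P(z) = 1 + 0.146z + 0.128z^2.
Stationarity requires all roots to lie outside the unit circle, i.e. |z| > 1 for every root.
Set 1 + (0.146) z + (0.128) z^2 = 0, i.e. a z^2 + b z + c = 0 with a = 0.128, b = 0.146, c = 1.
Discriminant D = b^2 - 4ac = (0.146)^2 - 4*(0.128)*1 = 0.021316 - (0.512) = -0.490684.
D < 0, so the roots are the complex-conjugate pair z = (-b +/- i sqrt(-D)) / (2a) = -0.5703 +/- 2.7363i.
For a conjugate pair |z|^2 = z * conj(z) = (product of roots) = c/a = 1/(0.128) = 7.8125, so |z| = sqrt(7.8125) = 2.7951 for both roots.
Moduli of all roots: 2.7951, 2.7951.
All moduli strictly greater than 1? Yes.
Verdict: Stationary.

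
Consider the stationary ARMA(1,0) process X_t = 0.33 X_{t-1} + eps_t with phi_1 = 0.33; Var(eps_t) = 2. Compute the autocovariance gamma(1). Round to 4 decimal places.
\gamma(1) = 0.7407

Multiply the model equation by X_{t-k} and take expectations. With theta_0 = psi_0 = 1 and psi_j the MA(infinity) weights, this gives
  gamma(k) - sum_i phi_i gamma(k-i) = c_k,
  c_k = sigma^2 * sum_{j=k..q} theta_j psi_{j-k}   (c_k = 0 for k > q),
using gamma(-m) = gamma(m).
Pure AR (q = 0): c_0 = sigma^2 = 2, c_k = 0 for k >= 1.
Equations for k = 0 and k = 1 (AR order 1):
  gamma(0) = phi_1 gamma(1) + c_0
  gamma(1) = phi_1 gamma(0) + c_1
Substituting the second into the first: gamma(0) (1 - phi_1^2) = c_0 + phi_1 c_1, so
  gamma(0) = c_0 / (1 - phi_1^2) = 2 / (1 - (0.33)^2) = 2 / 0.8911 = 2.244417.
  gamma(1) = phi_1 gamma(0) = (0.33)(2.244417) = 0.740658.
Therefore gamma(1) = 0.7407 (to 4 decimal places).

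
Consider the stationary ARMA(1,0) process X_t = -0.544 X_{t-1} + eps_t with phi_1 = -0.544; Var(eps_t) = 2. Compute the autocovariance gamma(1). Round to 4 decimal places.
\gamma(1) = -1.5453

Multiply the model equation by X_{t-k} and take expectations. With theta_0 = psi_0 = 1 and psi_j the MA(infinity) weights, this gives
  gamma(k) - sum_i phi_i gamma(k-i) = c_k,
  c_k = sigma^2 * sum_{j=k..q} theta_j psi_{j-k}   (c_k = 0 for k > q),
using gamma(-m) = gamma(m).
Pure AR (q = 0): c_0 = sigma^2 = 2, c_k = 0 for k >= 1.
Equations for k = 0 and k = 1 (AR order 1):
  gamma(0) = phi_1 gamma(1) + c_0
  gamma(1) = phi_1 gamma(0) + c_1
Substituting the second into the first: gamma(0) (1 - phi_1^2) = c_0 + phi_1 c_1, so
  gamma(0) = c_0 / (1 - phi_1^2) = 2 / (1 - (-0.544)^2) = 2 / 0.704064 = 2.840651.
  gamma(1) = phi_1 gamma(0) = (-0.544)(2.840651) = -1.545314.
Therefore gamma(1) = -1.5453 (to 4 decimal places).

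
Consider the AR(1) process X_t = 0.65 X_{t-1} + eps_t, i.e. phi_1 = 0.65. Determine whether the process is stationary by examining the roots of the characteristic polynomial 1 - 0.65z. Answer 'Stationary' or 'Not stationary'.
\text{Stationary}

The AR(p) characteristic polynomial is P(z) = 1 - 0.65z.
Stationarity requires all roots to lie outside the unit circle, i.e. |z| > 1 for every root.
This is linear in z: 1 + (-0.65) z = 0  =>  z = -1/(-0.65) = 1.538462,  |z| = 1.538462.
Moduli of all roots: 1.5385.
All moduli strictly greater than 1? Yes.
Verdict: Stationary.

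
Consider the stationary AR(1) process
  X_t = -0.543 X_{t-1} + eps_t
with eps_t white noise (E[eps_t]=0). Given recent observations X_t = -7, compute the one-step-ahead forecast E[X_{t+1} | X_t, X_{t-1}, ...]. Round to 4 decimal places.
E[X_{t+1} \mid \mathcal F_t] = 3.8010

For an AR(p) model X_t = c + sum_i phi_i X_{t-i} + eps_t, the
one-step-ahead conditional mean is
  E[X_{t+1} | X_t, ...] = c + sum_i phi_i X_{t+1-i}.
Substitute known values:
  E[X_{t+1} | ...] = (-0.543) * (-7)
                   = 3.8010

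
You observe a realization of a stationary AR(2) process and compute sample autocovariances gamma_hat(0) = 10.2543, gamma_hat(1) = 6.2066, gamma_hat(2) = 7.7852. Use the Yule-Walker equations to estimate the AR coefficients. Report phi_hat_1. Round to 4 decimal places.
\hat\phi_{1} = 0.2300

The Yule-Walker equations for an AR(p) process read, in matrix form,
  Gamma_p phi = r_p,   with   (Gamma_p)_{ij} = gamma(|i - j|),
                       (r_p)_i = gamma(i),   i,j = 1..p.
Substitute the sample gammas (Toeplitz matrix and right-hand side of size 2):
  Gamma_p = [[10.2543, 6.2066], [6.2066, 10.2543]]
  r_p     = [6.2066, 7.7852]
Written out:
  10.2543 phi_1 + 6.2066 phi_2 = 6.2066
  6.2066 phi_1 + 10.2543 phi_2 = 7.7852
Solve by Cramer's rule:
  det = gamma(0)^2 - gamma(1)^2 = (10.2543)^2 - (6.2066)^2 = 105.15066849 - 38.52188356 = 66.62878493
  phi_hat_1 = [gamma(1) gamma(0) - gamma(1) gamma(2)] / det = [(6.2066)(10.2543) - (6.2066)(7.7852)] / 66.62878493 = 15.32471606 / 66.62878493 = 0.23
  phi_hat_2 = [gamma(0) gamma(2) - gamma(1)^2] / det = [(10.2543)(7.7852) - (6.2066)^2] / 66.62878493 = 41.3098928 / 66.62878493 = 0.62
So phi_hat = [0.2300, 0.6200].
Therefore phi_hat_1 = 0.2300.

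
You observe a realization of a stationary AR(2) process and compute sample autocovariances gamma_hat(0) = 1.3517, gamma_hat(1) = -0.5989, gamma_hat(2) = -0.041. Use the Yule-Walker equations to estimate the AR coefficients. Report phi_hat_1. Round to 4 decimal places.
\hat\phi_{1} = -0.5680

The Yule-Walker equations for an AR(p) process read, in matrix form,
  Gamma_p phi = r_p,   with   (Gamma_p)_{ij} = gamma(|i - j|),
                       (r_p)_i = gamma(i),   i,j = 1..p.
Substitute the sample gammas (Toeplitz matrix and right-hand side of size 2):
  Gamma_p = [[1.3517, -0.5989], [-0.5989, 1.3517]]
  r_p     = [-0.5989, -0.041]
Written out:
  1.3517 phi_1 - 0.5989 phi_2 = -0.5989
  -0.5989 phi_1 + 1.3517 phi_2 = -0.041
Solve by Cramer's rule:
  det = gamma(0)^2 - gamma(1)^2 = (1.3517)^2 - (-0.5989)^2 = 1.82709289 - 0.35868121 = 1.46841168
  phi_hat_1 = [gamma(1) gamma(0) - gamma(1) gamma(2)] / det = [(-0.5989)(1.3517) - (-0.5989)(-0.041)] / 1.46841168 = -0.83408803 / 1.46841168 = -0.568
  phi_hat_2 = [gamma(0) gamma(2) - gamma(1)^2] / det = [(1.3517)(-0.041) - (-0.5989)^2] / 1.46841168 = -0.41410091 / 1.46841168 = -0.282
So phi_hat = [-0.5680, -0.2820].
Therefore phi_hat_1 = -0.5680.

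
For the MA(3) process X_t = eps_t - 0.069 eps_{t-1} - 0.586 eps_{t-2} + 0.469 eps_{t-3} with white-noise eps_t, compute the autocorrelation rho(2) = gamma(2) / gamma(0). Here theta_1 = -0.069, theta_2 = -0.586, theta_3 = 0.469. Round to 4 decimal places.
\rho(2) = -0.3943

For an MA(q) process with theta_0 = 1, the autocovariance is
  gamma(k) = sigma^2 * sum_{i=0..q-k} theta_i * theta_{i+k},
and rho(k) = gamma(k) / gamma(0). Sigma^2 cancels.
  numerator   = (1)*(-0.586) + (-0.069)*(0.469) = -0.618361.
  denominator = (1)^2 + (-0.069)^2 + (-0.586)^2 + (0.469)^2 = 1.568118.
  rho(2) = -0.618361 / 1.568118 = -0.3943.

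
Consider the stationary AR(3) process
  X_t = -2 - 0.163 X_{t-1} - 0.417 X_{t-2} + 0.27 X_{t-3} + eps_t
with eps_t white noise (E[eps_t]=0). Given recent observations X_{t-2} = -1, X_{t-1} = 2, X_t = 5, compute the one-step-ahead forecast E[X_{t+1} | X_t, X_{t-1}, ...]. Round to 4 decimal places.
E[X_{t+1} \mid \mathcal F_t] = -3.9190

For an AR(p) model X_t = c + sum_i phi_i X_{t-i} + eps_t, the
one-step-ahead conditional mean is
  E[X_{t+1} | X_t, ...] = c + sum_i phi_i X_{t+1-i}.
Substitute known values:
  E[X_{t+1} | ...] = -2 + (-0.163) * (5) + (-0.417) * (2) + (0.27) * (-1)
                   = -3.9190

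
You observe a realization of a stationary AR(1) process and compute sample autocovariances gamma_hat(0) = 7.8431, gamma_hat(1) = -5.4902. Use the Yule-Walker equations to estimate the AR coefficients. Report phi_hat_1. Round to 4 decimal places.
\hat\phi_{1} = -0.7000

The Yule-Walker equations for an AR(p) process read, in matrix form,
  Gamma_p phi = r_p,   with   (Gamma_p)_{ij} = gamma(|i - j|),
                       (r_p)_i = gamma(i),   i,j = 1..p.
Substitute the sample gammas (Toeplitz matrix and right-hand side of size 1):
  Gamma_p = [[7.8431]]
  r_p     = [-5.4902]
With p = 1 this is the single equation gamma(0) phi_1 = gamma(1):
  phi_hat_1 = gamma(1) / gamma(0) = -5.4902 / 7.8431 = -0.7000.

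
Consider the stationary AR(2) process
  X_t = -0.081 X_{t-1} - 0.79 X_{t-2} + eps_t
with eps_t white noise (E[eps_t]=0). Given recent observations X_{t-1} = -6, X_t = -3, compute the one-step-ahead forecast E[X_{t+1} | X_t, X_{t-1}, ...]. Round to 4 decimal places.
E[X_{t+1} \mid \mathcal F_t] = 4.9830

For an AR(p) model X_t = c + sum_i phi_i X_{t-i} + eps_t, the
one-step-ahead conditional mean is
  E[X_{t+1} | X_t, ...] = c + sum_i phi_i X_{t+1-i}.
Substitute known values:
  E[X_{t+1} | ...] = (-0.081) * (-3) + (-0.79) * (-6)
                   = 4.9830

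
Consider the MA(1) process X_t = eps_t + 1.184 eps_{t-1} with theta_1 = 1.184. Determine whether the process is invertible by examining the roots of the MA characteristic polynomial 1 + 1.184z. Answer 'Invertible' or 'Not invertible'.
\text{Not invertible}

The MA(q) characteristic polynomial is P(z) = 1 + 1.184z.
Invertibility requires all roots to lie outside the unit circle, i.e. |z| > 1 for every root.
This is linear in z: 1 + (1.184) z = 0  =>  z = -1/(1.184) = -0.844595,  |z| = 0.844595.
Moduli of all roots: 0.8446.
All moduli strictly greater than 1? No.
Verdict: Not invertible.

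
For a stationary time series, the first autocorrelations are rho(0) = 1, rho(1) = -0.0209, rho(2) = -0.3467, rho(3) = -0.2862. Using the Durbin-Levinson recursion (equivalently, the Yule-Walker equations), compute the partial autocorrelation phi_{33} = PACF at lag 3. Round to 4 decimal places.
\phi_{33} = -0.3450

The PACF at lag k is phi_{kk}, the last component of the solution
to the Yule-Walker system G_k phi = r_k where
  (G_k)_{ij} = rho(|i - j|), (r_k)_i = rho(i), i,j = 1..k.
Equivalently, Durbin-Levinson gives phi_{kk} iteratively:
  phi_{11} = rho(1)
  phi_{kk} = [rho(k) - sum_{j=1..k-1} phi_{k-1,j} rho(k-j)]
            / [1 - sum_{j=1..k-1} phi_{k-1,j} rho(j)],
  phi_{k,j} = phi_{k-1,j} - phi_{kk} phi_{k-1,k-j},  j = 1..k-1.
Step k = 1:
  phi_11 = rho(1) = -0.0209.
Step k = 2:
  phi_22 = [rho(2) - phi_11 rho(1)] / [1 - phi_11 rho(1)] = [-0.3467 - (-0.0209)(-0.0209)] / [1 - (-0.0209)(-0.0209)]
         = -0.34713681 / 0.99956319 = -0.347289.
  Update: phi_21 = phi_11 - phi_22 phi_11 = -0.0209 - (-0.347289)(-0.0209) = -0.028158.
Step k = 3:
  phi_33 = [rho(3) - phi_21 rho(2) - phi_22 rho(1)] / [1 - phi_21 rho(1) - phi_22 rho(2)]
    numerator   = -0.2862 - (-0.028158)(-0.3467) - (-0.347289)(-0.0209) = -0.30322082
    denominator = 1 - (-0.028158)(-0.0209) - (-0.347289)(-0.3467) = 0.87900656
  phi_33 = -0.30322082 / 0.87900656 = -0.345.
Therefore phi_{33} = -0.3450.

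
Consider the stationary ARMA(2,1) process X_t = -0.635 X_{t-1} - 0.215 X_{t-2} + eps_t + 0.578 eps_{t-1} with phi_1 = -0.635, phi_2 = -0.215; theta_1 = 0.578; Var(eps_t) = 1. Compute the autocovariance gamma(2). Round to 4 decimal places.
\gamma(2) = -0.1790

Multiply the model equation by X_{t-k} and take expectations. With theta_0 = psi_0 = 1 and psi_j the MA(infinity) weights, this gives
  gamma(k) - sum_i phi_i gamma(k-i) = c_k,
  c_k = sigma^2 * sum_{j=k..q} theta_j psi_{j-k}   (c_k = 0 for k > q),
using gamma(-m) = gamma(m).
psi-weights needed (psi_j = theta_j + sum_i phi_i psi_{j-i}):
  psi_1 = theta_1 + phi_1 = 0.578 + (-0.635) = -0.057
Right-hand sides:
  c_0 = sigma^2 (1 + theta_1 psi_1) = 1 * (1 + (0.578)(-0.057)) = 1 * 0.967054 = 0.967054
  c_1 = sigma^2 theta_1 = 1 * (0.578) = 0.578
  c_2 = 0
Equations for k = 0, 1, 2 (AR order 2, c_2 = 0):
  (E0) gamma(0) = phi_1 gamma(1) + phi_2 gamma(2) + c_0
  (E1) gamma(1) = phi_1 gamma(0) + phi_2 gamma(1) + c_1
  (E2) gamma(2) = phi_1 gamma(1) + phi_2 gamma(0)
From (E1): gamma(1) = A gamma(0) + B with
  A = phi_1 / (1 - phi_2) = -0.635 / 1.215 = -0.522634,   B = c_1 / (1 - phi_2) = 0.578 / 1.215 = 0.47572.
Insert (E2) into (E0): gamma(0) (1 - phi_2^2) = phi_1 (1 + phi_2) gamma(1) + c_0.
  phi_1 (1 + phi_2) = (-0.635)(0.785) = -0.498475,   1 - phi_2^2 = 0.953775.
Replace gamma(1) by A gamma(0) + B and collect gamma(0):
  gamma(0) [0.953775 - (-0.498475)(-0.522634)] = (-0.498475)(0.47572) + 0.967054
  gamma(0) * 0.693255 = 0.729919
  gamma(0) = 0.729919 / 0.693255 = 1.052887.
  gamma(1) = A gamma(0) + B = (-0.522634)(1.052887) + (0.47572) = -0.074554.
  gamma(2) = phi_1 gamma(1) + phi_2 gamma(0) = (-0.635)(-0.074554) + (-0.215)(1.052887) = -0.179029.
Therefore gamma(2) = -0.1790 (to 4 decimal places).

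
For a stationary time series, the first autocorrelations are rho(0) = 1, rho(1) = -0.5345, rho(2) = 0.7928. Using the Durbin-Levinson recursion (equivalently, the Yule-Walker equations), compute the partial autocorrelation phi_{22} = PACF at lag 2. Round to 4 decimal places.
\phi_{22} = 0.7099

The PACF at lag k is phi_{kk}, the last component of the solution
to the Yule-Walker system G_k phi = r_k where
  (G_k)_{ij} = rho(|i - j|), (r_k)_i = rho(i), i,j = 1..k.
Equivalently, Durbin-Levinson gives phi_{kk} iteratively:
  phi_{11} = rho(1)
  phi_{kk} = [rho(k) - sum_{j=1..k-1} phi_{k-1,j} rho(k-j)]
            / [1 - sum_{j=1..k-1} phi_{k-1,j} rho(j)],
  phi_{k,j} = phi_{k-1,j} - phi_{kk} phi_{k-1,k-j},  j = 1..k-1.
Step k = 1:
  phi_11 = rho(1) = -0.5345.
Step k = 2:
  phi_22 = [rho(2) - phi_11 rho(1)] / [1 - phi_11 rho(1)] = [0.7928 - (-0.5345)(-0.5345)] / [1 - (-0.5345)(-0.5345)]
         = 0.50710975 / 0.71430975 = 0.7099.
Therefore phi_{22} = 0.7099.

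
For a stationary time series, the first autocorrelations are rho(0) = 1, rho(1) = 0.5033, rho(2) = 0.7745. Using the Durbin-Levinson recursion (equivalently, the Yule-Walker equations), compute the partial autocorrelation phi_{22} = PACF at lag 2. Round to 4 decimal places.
\phi_{22} = 0.6980

The PACF at lag k is phi_{kk}, the last component of the solution
to the Yule-Walker system G_k phi = r_k where
  (G_k)_{ij} = rho(|i - j|), (r_k)_i = rho(i), i,j = 1..k.
Equivalently, Durbin-Levinson gives phi_{kk} iteratively:
  phi_{11} = rho(1)
  phi_{kk} = [rho(k) - sum_{j=1..k-1} phi_{k-1,j} rho(k-j)]
            / [1 - sum_{j=1..k-1} phi_{k-1,j} rho(j)],
  phi_{k,j} = phi_{k-1,j} - phi_{kk} phi_{k-1,k-j},  j = 1..k-1.
Step k = 1:
  phi_11 = rho(1) = 0.5033.
Step k = 2:
  phi_22 = [rho(2) - phi_11 rho(1)] / [1 - phi_11 rho(1)] = [0.7745 - (0.5033)(0.5033)] / [1 - (0.5033)(0.5033)]
         = 0.52118911 / 0.74668911 = 0.698.
Therefore phi_{22} = 0.6980.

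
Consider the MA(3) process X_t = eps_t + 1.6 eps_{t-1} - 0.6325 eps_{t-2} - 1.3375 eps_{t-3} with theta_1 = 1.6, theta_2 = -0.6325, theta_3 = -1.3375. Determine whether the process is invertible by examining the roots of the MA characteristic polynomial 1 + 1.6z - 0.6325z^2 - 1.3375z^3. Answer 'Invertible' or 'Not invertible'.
\text{Not invertible}

The MA(q) characteristic polynomial is P(z) = 1 + 1.6z - 0.6325z^2 - 1.3375z^3.
Invertibility requires all roots to lie outside the unit circle, i.e. |z| > 1 for every root.
Degree 3: look for a simple real root z0 first, then factor out (1 - z/z0) and solve the remaining quadratic.
Testing z0 = -0.8: P(-0.8) = 1 + (1.6)(-0.8) + (-0.6325)(-0.8)^2 + (-1.3375)(-0.8)^3
  = 1 + (-1.28) + (-0.4048) + (0.6848) = 0.  So z_0 = -0.8 is a root, |z_0| = 0.8.
Divide out the factor (1 + 1.25 z) = (1 - z/z0) (since 1/z0 = -1.25):
  P(z) = (1 + 1.25 z)(1 + (0.35) z + (-1.07) z^2)
  [check: z-coef 0.35 - (-1.25) = 1.6; z^2-coef -1.07 - (-1.25)(0.35) = -0.6325; z^3-coef -(-1.25)(-1.07) = -1.3375.]
Remaining roots from the quadratic factor 1 + (0.35) z + (-1.07) z^2:
  Set 1 + (0.35) z + (-1.07) z^2 = 0, i.e. a z^2 + b z + c = 0 with a = -1.07, b = 0.35, c = 1.
  Discriminant D = b^2 - 4ac = (0.35)^2 - 4*(-1.07)*1 = 0.1225 - (-4.28) = 4.4025.
  D >= 0, so the roots are real: z = (-b +/- sqrt(D)) / (2a) = (-0.35 +/- 2.098214) / (-2.14).
    z_1 = (-0.35 + 2.098214) / (-2.14) = -0.8169,   |z_1| = 0.8169.
    z_2 = (-0.35 - 2.098214) / (-2.14) = 1.144,   |z_2| = 1.144.
Moduli of all roots: 0.8000, 0.8169, 1.1440.
All moduli strictly greater than 1? No.
Verdict: Not invertible.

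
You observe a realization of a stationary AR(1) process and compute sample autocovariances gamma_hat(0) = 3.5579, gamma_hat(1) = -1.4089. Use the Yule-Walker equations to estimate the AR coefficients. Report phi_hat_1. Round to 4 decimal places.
\hat\phi_{1} = -0.3960

The Yule-Walker equations for an AR(p) process read, in matrix form,
  Gamma_p phi = r_p,   with   (Gamma_p)_{ij} = gamma(|i - j|),
                       (r_p)_i = gamma(i),   i,j = 1..p.
Substitute the sample gammas (Toeplitz matrix and right-hand side of size 1):
  Gamma_p = [[3.5579]]
  r_p     = [-1.4089]
With p = 1 this is the single equation gamma(0) phi_1 = gamma(1):
  phi_hat_1 = gamma(1) / gamma(0) = -1.4089 / 3.5579 = -0.3960.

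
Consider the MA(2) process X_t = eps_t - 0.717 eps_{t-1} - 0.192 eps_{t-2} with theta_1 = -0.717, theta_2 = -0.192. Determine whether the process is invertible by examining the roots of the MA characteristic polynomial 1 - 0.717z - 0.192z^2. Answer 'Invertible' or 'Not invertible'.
\text{Invertible}

The MA(q) characteristic polynomial is P(z) = 1 - 0.717z - 0.192z^2.
Invertibility requires all roots to lie outside the unit circle, i.e. |z| > 1 for every root.
Set 1 + (-0.717) z + (-0.192) z^2 = 0, i.e. a z^2 + b z + c = 0 with a = -0.192, b = -0.717, c = 1.
Discriminant D = b^2 - 4ac = (-0.717)^2 - 4*(-0.192)*1 = 0.514089 - (-0.768) = 1.282089.
D >= 0, so the roots are real: z = (-b +/- sqrt(D)) / (2a) = (0.717 +/- 1.132294) / (-0.384).
  z_1 = (0.717 + 1.132294) / (-0.384) = -4.8159,   |z_1| = 4.8159.
  z_2 = (0.717 - 1.132294) / (-0.384) = 1.0815,   |z_2| = 1.0815.
Moduli of all roots: 4.8159, 1.0815.
All moduli strictly greater than 1? Yes.
Verdict: Invertible.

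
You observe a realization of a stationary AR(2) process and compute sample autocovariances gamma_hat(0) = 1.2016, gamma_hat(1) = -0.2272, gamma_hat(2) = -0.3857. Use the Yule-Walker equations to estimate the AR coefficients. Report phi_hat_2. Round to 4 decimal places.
\hat\phi_{2} = -0.3700

The Yule-Walker equations for an AR(p) process read, in matrix form,
  Gamma_p phi = r_p,   with   (Gamma_p)_{ij} = gamma(|i - j|),
                       (r_p)_i = gamma(i),   i,j = 1..p.
Substitute the sample gammas (Toeplitz matrix and right-hand side of size 2):
  Gamma_p = [[1.2016, -0.2272], [-0.2272, 1.2016]]
  r_p     = [-0.2272, -0.3857]
Written out:
  1.2016 phi_1 - 0.2272 phi_2 = -0.2272
  -0.2272 phi_1 + 1.2016 phi_2 = -0.3857
Solve by Cramer's rule:
  det = gamma(0)^2 - gamma(1)^2 = (1.2016)^2 - (-0.2272)^2 = 1.44384256 - 0.05161984 = 1.39222272
  phi_hat_1 = [gamma(1) gamma(0) - gamma(1) gamma(2)] / det = [(-0.2272)(1.2016) - (-0.2272)(-0.3857)] / 1.39222272 = -0.36063456 / 1.39222272 = -0.259
  phi_hat_2 = [gamma(0) gamma(2) - gamma(1)^2] / det = [(1.2016)(-0.3857) - (-0.2272)^2] / 1.39222272 = -0.51507696 / 1.39222272 = -0.37
So phi_hat = [-0.2590, -0.3700].
Therefore phi_hat_2 = -0.3700.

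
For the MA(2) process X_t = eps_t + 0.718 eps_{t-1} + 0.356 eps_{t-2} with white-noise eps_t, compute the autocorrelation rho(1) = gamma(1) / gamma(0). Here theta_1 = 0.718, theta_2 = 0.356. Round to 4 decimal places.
\rho(1) = 0.5928

For an MA(q) process with theta_0 = 1, the autocovariance is
  gamma(k) = sigma^2 * sum_{i=0..q-k} theta_i * theta_{i+k},
and rho(k) = gamma(k) / gamma(0). Sigma^2 cancels.
  numerator   = (1)*(0.718) + (0.718)*(0.356) = 0.973608.
  denominator = (1)^2 + (0.718)^2 + (0.356)^2 = 1.64226.
  rho(1) = 0.973608 / 1.64226 = 0.5928.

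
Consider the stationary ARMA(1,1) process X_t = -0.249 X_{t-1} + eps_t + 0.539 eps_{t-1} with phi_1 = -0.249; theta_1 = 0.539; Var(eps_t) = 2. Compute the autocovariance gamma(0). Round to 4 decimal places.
\gamma(0) = 2.1793

Multiply the model equation by X_{t-k} and take expectations. With theta_0 = psi_0 = 1 and psi_j the MA(infinity) weights, this gives
  gamma(k) - sum_i phi_i gamma(k-i) = c_k,
  c_k = sigma^2 * sum_{j=k..q} theta_j psi_{j-k}   (c_k = 0 for k > q),
using gamma(-m) = gamma(m).
psi-weights needed (psi_j = theta_j + sum_i phi_i psi_{j-i}):
  psi_1 = theta_1 + phi_1 = 0.539 + (-0.249) = 0.29
Right-hand sides:
  c_0 = sigma^2 (1 + theta_1 psi_1) = 2 * (1 + (0.539)(0.29)) = 2 * 1.15631 = 2.31262
  c_1 = sigma^2 theta_1 = 2 * (0.539) = 1.078
  c_2 = 0
Equations for k = 0 and k = 1 (AR order 1):
  gamma(0) = phi_1 gamma(1) + c_0
  gamma(1) = phi_1 gamma(0) + c_1
Substituting the second into the first: gamma(0) (1 - phi_1^2) = c_0 + phi_1 c_1, so
  gamma(0) = (c_0 + phi_1 c_1) / (1 - phi_1^2) = (2.31262 + (-0.249)(1.078)) / (1 - (-0.249)^2) = 2.044198 / 0.937999 = 2.179318.
Therefore gamma(0) = 2.1793 (to 4 decimal places).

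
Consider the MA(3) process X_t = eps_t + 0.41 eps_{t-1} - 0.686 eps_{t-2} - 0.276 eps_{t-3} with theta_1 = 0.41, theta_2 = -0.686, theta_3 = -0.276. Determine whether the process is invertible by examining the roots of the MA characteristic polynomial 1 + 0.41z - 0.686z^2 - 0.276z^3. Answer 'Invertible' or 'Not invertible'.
\text{Invertible}

The MA(q) characteristic polynomial is P(z) = 1 + 0.41z - 0.686z^2 - 0.276z^3.
Invertibility requires all roots to lie outside the unit circle, i.e. |z| > 1 for every root.
Degree 3: look for a simple real root z0 first, then factor out (1 - z/z0) and solve the remaining quadratic.
Testing z0 = -2.5: P(-2.5) = 1 + (0.41)(-2.5) + (-0.686)(-2.5)^2 + (-0.276)(-2.5)^3
  = 1 + (-1.025) + (-4.2875) + (4.3125) = 0.  So z_0 = -2.5 is a root, |z_0| = 2.5.
Divide out the factor (1 + 0.4 z) = (1 - z/z0) (since 1/z0 = -0.4):
  P(z) = (1 + 0.4 z)(1 + (0.01) z + (-0.69) z^2)
  [check: z-coef 0.01 - (-0.4) = 0.41; z^2-coef -0.69 - (-0.4)(0.01) = -0.686; z^3-coef -(-0.4)(-0.69) = -0.276.]
Remaining roots from the quadratic factor 1 + (0.01) z + (-0.69) z^2:
  Set 1 + (0.01) z + (-0.69) z^2 = 0, i.e. a z^2 + b z + c = 0 with a = -0.69, b = 0.01, c = 1.
  Discriminant D = b^2 - 4ac = (0.01)^2 - 4*(-0.69)*1 = 0.0001 - (-2.76) = 2.7601.
  D >= 0, so the roots are real: z = (-b +/- sqrt(D)) / (2a) = (-0.01 +/- 1.661355) / (-1.38).
    z_1 = (-0.01 + 1.661355) / (-1.38) = -1.1966,   |z_1| = 1.1966.
    z_2 = (-0.01 - 1.661355) / (-1.38) = 1.2111,   |z_2| = 1.2111.
Moduli of all roots: 2.5000, 1.1966, 1.2111.
All moduli strictly greater than 1? Yes.
Verdict: Invertible.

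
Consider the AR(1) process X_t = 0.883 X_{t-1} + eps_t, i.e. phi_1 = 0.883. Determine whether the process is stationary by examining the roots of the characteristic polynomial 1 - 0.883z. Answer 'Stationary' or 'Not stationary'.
\text{Stationary}

The AR(p) characteristic polynomial is P(z) = 1 - 0.883z.
Stationarity requires all roots to lie outside the unit circle, i.e. |z| > 1 for every root.
This is linear in z: 1 + (-0.883) z = 0  =>  z = -1/(-0.883) = 1.132503,  |z| = 1.132503.
Moduli of all roots: 1.1325.
All moduli strictly greater than 1? Yes.
Verdict: Stationary.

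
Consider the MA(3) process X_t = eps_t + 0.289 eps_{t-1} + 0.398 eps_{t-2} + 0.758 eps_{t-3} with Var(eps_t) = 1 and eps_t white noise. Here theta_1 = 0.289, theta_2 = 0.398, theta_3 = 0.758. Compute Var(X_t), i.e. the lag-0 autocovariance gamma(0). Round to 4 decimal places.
\gamma(0) = 1.8165

For an MA(q) process X_t = eps_t + sum_i theta_i eps_{t-i} with
Var(eps_t) = sigma^2, the variance is
  gamma(0) = sigma^2 * (1 + sum_i theta_i^2).
  sum_i theta_i^2 = (0.289)^2 + (0.398)^2 + (0.758)^2 = 0.083521 + 0.158404 + 0.574564 = 0.816489.
  gamma(0) = 1 * (1 + 0.816489) = 1 * 1.816489 = 1.816489, which rounds to 1.8165.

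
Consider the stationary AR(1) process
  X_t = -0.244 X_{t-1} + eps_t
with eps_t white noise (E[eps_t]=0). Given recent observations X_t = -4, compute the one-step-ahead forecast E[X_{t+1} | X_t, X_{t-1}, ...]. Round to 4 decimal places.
E[X_{t+1} \mid \mathcal F_t] = 0.9760

For an AR(p) model X_t = c + sum_i phi_i X_{t-i} + eps_t, the
one-step-ahead conditional mean is
  E[X_{t+1} | X_t, ...] = c + sum_i phi_i X_{t+1-i}.
Substitute known values:
  E[X_{t+1} | ...] = (-0.244) * (-4)
                   = 0.9760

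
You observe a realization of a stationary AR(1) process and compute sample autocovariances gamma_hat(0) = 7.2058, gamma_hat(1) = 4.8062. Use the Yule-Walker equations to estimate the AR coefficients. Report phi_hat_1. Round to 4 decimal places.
\hat\phi_{1} = 0.6670

The Yule-Walker equations for an AR(p) process read, in matrix form,
  Gamma_p phi = r_p,   with   (Gamma_p)_{ij} = gamma(|i - j|),
                       (r_p)_i = gamma(i),   i,j = 1..p.
Substitute the sample gammas (Toeplitz matrix and right-hand side of size 1):
  Gamma_p = [[7.2058]]
  r_p     = [4.8062]
With p = 1 this is the single equation gamma(0) phi_1 = gamma(1):
  phi_hat_1 = gamma(1) / gamma(0) = 4.8062 / 7.2058 = 0.6670.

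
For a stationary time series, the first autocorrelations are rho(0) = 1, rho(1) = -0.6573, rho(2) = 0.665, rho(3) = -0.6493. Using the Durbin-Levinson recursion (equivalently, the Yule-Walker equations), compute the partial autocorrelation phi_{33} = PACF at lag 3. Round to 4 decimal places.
\phi_{33} = -0.2580

The PACF at lag k is phi_{kk}, the last component of the solution
to the Yule-Walker system G_k phi = r_k where
  (G_k)_{ij} = rho(|i - j|), (r_k)_i = rho(i), i,j = 1..k.
Equivalently, Durbin-Levinson gives phi_{kk} iteratively:
  phi_{11} = rho(1)
  phi_{kk} = [rho(k) - sum_{j=1..k-1} phi_{k-1,j} rho(k-j)]
            / [1 - sum_{j=1..k-1} phi_{k-1,j} rho(j)],
  phi_{k,j} = phi_{k-1,j} - phi_{kk} phi_{k-1,k-j},  j = 1..k-1.
Step k = 1:
  phi_11 = rho(1) = -0.6573.
Step k = 2:
  phi_22 = [rho(2) - phi_11 rho(1)] / [1 - phi_11 rho(1)] = [0.665 - (-0.6573)(-0.6573)] / [1 - (-0.6573)(-0.6573)]
         = 0.23295671 / 0.56795671 = 0.410166.
  Update: phi_21 = phi_11 - phi_22 phi_11 = -0.6573 - (0.410166)(-0.6573) = -0.387698.
Step k = 3:
  phi_33 = [rho(3) - phi_21 rho(2) - phi_22 rho(1)] / [1 - phi_21 rho(1) - phi_22 rho(2)]
    numerator   = -0.6493 - (-0.387698)(0.665) - (0.410166)(-0.6573) = -0.12187872
    denominator = 1 - (-0.387698)(-0.6573) - (0.410166)(0.665) = 0.47240572
  phi_33 = -0.12187872 / 0.47240572 = -0.258.
Therefore phi_{33} = -0.2580.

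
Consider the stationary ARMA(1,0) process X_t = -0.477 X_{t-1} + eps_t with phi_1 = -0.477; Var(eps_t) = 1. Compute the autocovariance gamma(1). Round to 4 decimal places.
\gamma(1) = -0.6175

Multiply the model equation by X_{t-k} and take expectations. With theta_0 = psi_0 = 1 and psi_j the MA(infinity) weights, this gives
  gamma(k) - sum_i phi_i gamma(k-i) = c_k,
  c_k = sigma^2 * sum_{j=k..q} theta_j psi_{j-k}   (c_k = 0 for k > q),
using gamma(-m) = gamma(m).
Pure AR (q = 0): c_0 = sigma^2 = 1, c_k = 0 for k >= 1.
Equations for k = 0 and k = 1 (AR order 1):
  gamma(0) = phi_1 gamma(1) + c_0
  gamma(1) = phi_1 gamma(0) + c_1
Substituting the second into the first: gamma(0) (1 - phi_1^2) = c_0 + phi_1 c_1, so
  gamma(0) = c_0 / (1 - phi_1^2) = 1 / (1 - (-0.477)^2) = 1 / 0.772471 = 1.294547.
  gamma(1) = phi_1 gamma(0) = (-0.477)(1.294547) = -0.617499.
Therefore gamma(1) = -0.6175 (to 4 decimal places).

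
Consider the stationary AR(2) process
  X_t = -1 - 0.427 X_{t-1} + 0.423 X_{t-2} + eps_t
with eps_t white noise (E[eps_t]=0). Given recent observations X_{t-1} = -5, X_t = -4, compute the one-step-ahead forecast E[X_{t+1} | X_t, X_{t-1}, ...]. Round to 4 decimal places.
E[X_{t+1} \mid \mathcal F_t] = -1.4070

For an AR(p) model X_t = c + sum_i phi_i X_{t-i} + eps_t, the
one-step-ahead conditional mean is
  E[X_{t+1} | X_t, ...] = c + sum_i phi_i X_{t+1-i}.
Substitute known values:
  E[X_{t+1} | ...] = -1 + (-0.427) * (-4) + (0.423) * (-5)
                   = -1.4070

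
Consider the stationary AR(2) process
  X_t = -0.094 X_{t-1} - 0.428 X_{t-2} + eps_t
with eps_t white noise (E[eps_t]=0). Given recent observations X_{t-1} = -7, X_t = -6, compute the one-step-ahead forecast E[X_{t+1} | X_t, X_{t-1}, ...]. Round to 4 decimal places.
E[X_{t+1} \mid \mathcal F_t] = 3.5600

For an AR(p) model X_t = c + sum_i phi_i X_{t-i} + eps_t, the
one-step-ahead conditional mean is
  E[X_{t+1} | X_t, ...] = c + sum_i phi_i X_{t+1-i}.
Substitute known values:
  E[X_{t+1} | ...] = (-0.094) * (-6) + (-0.428) * (-7)
                   = 3.5600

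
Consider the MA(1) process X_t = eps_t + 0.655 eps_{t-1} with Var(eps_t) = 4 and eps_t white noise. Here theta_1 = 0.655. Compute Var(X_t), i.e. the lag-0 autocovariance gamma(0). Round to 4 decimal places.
\gamma(0) = 5.7161

For an MA(q) process X_t = eps_t + sum_i theta_i eps_{t-i} with
Var(eps_t) = sigma^2, the variance is
  gamma(0) = sigma^2 * (1 + sum_i theta_i^2).
  sum_i theta_i^2 = (0.655)^2 = 0.429025.
  gamma(0) = 4 * (1 + 0.429025) = 4 * 1.429025 = 5.7161.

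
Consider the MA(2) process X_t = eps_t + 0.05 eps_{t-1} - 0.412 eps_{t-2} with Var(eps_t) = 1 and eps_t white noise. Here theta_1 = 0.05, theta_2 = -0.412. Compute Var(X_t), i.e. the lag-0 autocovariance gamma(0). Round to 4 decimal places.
\gamma(0) = 1.1722

For an MA(q) process X_t = eps_t + sum_i theta_i eps_{t-i} with
Var(eps_t) = sigma^2, the variance is
  gamma(0) = sigma^2 * (1 + sum_i theta_i^2).
  sum_i theta_i^2 = (0.05)^2 + (-0.412)^2 = 0.0025 + 0.169744 = 0.172244.
  gamma(0) = 1 * (1 + 0.172244) = 1 * 1.172244 = 1.172244, which rounds to 1.1722.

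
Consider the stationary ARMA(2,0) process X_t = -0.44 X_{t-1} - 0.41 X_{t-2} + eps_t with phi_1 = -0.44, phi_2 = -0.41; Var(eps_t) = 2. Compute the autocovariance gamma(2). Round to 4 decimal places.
\gamma(2) = -0.7263

Multiply the model equation by X_{t-k} and take expectations. With theta_0 = psi_0 = 1 and psi_j the MA(infinity) weights, this gives
  gamma(k) - sum_i phi_i gamma(k-i) = c_k,
  c_k = sigma^2 * sum_{j=k..q} theta_j psi_{j-k}   (c_k = 0 for k > q),
using gamma(-m) = gamma(m).
Pure AR (q = 0): c_0 = sigma^2 = 2, c_k = 0 for k >= 1.
Equations for k = 0, 1, 2 (AR order 2, c_2 = 0):
  (E0) gamma(0) = phi_1 gamma(1) + phi_2 gamma(2) + c_0
  (E1) gamma(1) = phi_1 gamma(0) + phi_2 gamma(1) + c_1
  (E2) gamma(2) = phi_1 gamma(1) + phi_2 gamma(0)
From (E1): gamma(1) = A gamma(0) + B with
  A = phi_1 / (1 - phi_2) = -0.44 / 1.41 = -0.312057,   B = c_1 / (1 - phi_2) = 0 / 1.41 = 0.
Insert (E2) into (E0): gamma(0) (1 - phi_2^2) = phi_1 (1 + phi_2) gamma(1) + c_0.
  phi_1 (1 + phi_2) = (-0.44)(0.59) = -0.2596,   1 - phi_2^2 = 0.8319.
Replace gamma(1) by A gamma(0) + B and collect gamma(0):
  gamma(0) [0.8319 - (-0.2596)(-0.312057)] = c_0 = 2
  gamma(0) * 0.75089 = 2
  gamma(0) = 2 / 0.75089 = 2.663506.
  gamma(1) = A gamma(0) = (-0.312057)(2.663506) = -0.831165.
  gamma(2) = phi_1 gamma(1) + phi_2 gamma(0) = (-0.44)(-0.831165) + (-0.41)(2.663506) = -0.726325.
Therefore gamma(2) = -0.7263 (to 4 decimal places).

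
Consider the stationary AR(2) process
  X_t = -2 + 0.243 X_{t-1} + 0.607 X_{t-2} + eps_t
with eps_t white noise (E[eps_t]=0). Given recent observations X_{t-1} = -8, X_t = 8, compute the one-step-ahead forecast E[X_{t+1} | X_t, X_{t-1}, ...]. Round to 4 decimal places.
E[X_{t+1} \mid \mathcal F_t] = -4.9120

For an AR(p) model X_t = c + sum_i phi_i X_{t-i} + eps_t, the
one-step-ahead conditional mean is
  E[X_{t+1} | X_t, ...] = c + sum_i phi_i X_{t+1-i}.
Substitute known values:
  E[X_{t+1} | ...] = -2 + (0.243) * (8) + (0.607) * (-8)
                   = -4.9120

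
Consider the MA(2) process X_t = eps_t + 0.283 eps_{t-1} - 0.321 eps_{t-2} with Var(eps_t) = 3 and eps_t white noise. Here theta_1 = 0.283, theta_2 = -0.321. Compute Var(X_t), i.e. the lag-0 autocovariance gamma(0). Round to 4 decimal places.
\gamma(0) = 3.5494

For an MA(q) process X_t = eps_t + sum_i theta_i eps_{t-i} with
Var(eps_t) = sigma^2, the variance is
  gamma(0) = sigma^2 * (1 + sum_i theta_i^2).
  sum_i theta_i^2 = (0.283)^2 + (-0.321)^2 = 0.080089 + 0.103041 = 0.18313.
  gamma(0) = 3 * (1 + 0.18313) = 3 * 1.18313 = 3.54939, which rounds to 3.5494.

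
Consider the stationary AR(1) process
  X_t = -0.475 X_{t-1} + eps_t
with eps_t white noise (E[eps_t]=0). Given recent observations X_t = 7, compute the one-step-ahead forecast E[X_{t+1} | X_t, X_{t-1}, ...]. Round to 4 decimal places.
E[X_{t+1} \mid \mathcal F_t] = -3.3250

For an AR(p) model X_t = c + sum_i phi_i X_{t-i} + eps_t, the
one-step-ahead conditional mean is
  E[X_{t+1} | X_t, ...] = c + sum_i phi_i X_{t+1-i}.
Substitute known values:
  E[X_{t+1} | ...] = (-0.475) * (7)
                   = -3.3250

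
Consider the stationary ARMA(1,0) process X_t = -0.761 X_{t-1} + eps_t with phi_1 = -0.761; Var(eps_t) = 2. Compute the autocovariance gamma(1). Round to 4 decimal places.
\gamma(1) = -3.6162

Multiply the model equation by X_{t-k} and take expectations. With theta_0 = psi_0 = 1 and psi_j the MA(infinity) weights, this gives
  gamma(k) - sum_i phi_i gamma(k-i) = c_k,
  c_k = sigma^2 * sum_{j=k..q} theta_j psi_{j-k}   (c_k = 0 for k > q),
using gamma(-m) = gamma(m).
Pure AR (q = 0): c_0 = sigma^2 = 2, c_k = 0 for k >= 1.
Equations for k = 0 and k = 1 (AR order 1):
  gamma(0) = phi_1 gamma(1) + c_0
  gamma(1) = phi_1 gamma(0) + c_1
Substituting the second into the first: gamma(0) (1 - phi_1^2) = c_0 + phi_1 c_1, so
  gamma(0) = c_0 / (1 - phi_1^2) = 2 / (1 - (-0.761)^2) = 2 / 0.420879 = 4.75196.
  gamma(1) = phi_1 gamma(0) = (-0.761)(4.75196) = -3.616241.
Therefore gamma(1) = -3.6162 (to 4 decimal places).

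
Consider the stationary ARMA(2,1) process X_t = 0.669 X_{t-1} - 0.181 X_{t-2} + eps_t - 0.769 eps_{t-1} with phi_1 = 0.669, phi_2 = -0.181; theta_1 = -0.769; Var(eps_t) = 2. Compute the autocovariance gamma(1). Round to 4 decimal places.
\gamma(1) = -0.0602

Multiply the model equation by X_{t-k} and take expectations. With theta_0 = psi_0 = 1 and psi_j the MA(infinity) weights, this gives
  gamma(k) - sum_i phi_i gamma(k-i) = c_k,
  c_k = sigma^2 * sum_{j=k..q} theta_j psi_{j-k}   (c_k = 0 for k > q),
using gamma(-m) = gamma(m).
psi-weights needed (psi_j = theta_j + sum_i phi_i psi_{j-i}):
  psi_1 = theta_1 + phi_1 = -0.769 + (0.669) = -0.1
Right-hand sides:
  c_0 = sigma^2 (1 + theta_1 psi_1) = 2 * (1 + (-0.769)(-0.1)) = 2 * 1.0769 = 2.1538
  c_1 = sigma^2 theta_1 = 2 * (-0.769) = -1.538
  c_2 = 0
Equations for k = 0, 1, 2 (AR order 2, c_2 = 0):
  (E0) gamma(0) = phi_1 gamma(1) + phi_2 gamma(2) + c_0
  (E1) gamma(1) = phi_1 gamma(0) + phi_2 gamma(1) + c_1
  (E2) gamma(2) = phi_1 gamma(1) + phi_2 gamma(0)
From (E1): gamma(1) = A gamma(0) + B with
  A = phi_1 / (1 - phi_2) = 0.669 / 1.181 = 0.566469,   B = c_1 / (1 - phi_2) = -1.538 / 1.181 = -1.302286.
Insert (E2) into (E0): gamma(0) (1 - phi_2^2) = phi_1 (1 + phi_2) gamma(1) + c_0.
  phi_1 (1 + phi_2) = (0.669)(0.819) = 0.547911,   1 - phi_2^2 = 0.967239.
Replace gamma(1) by A gamma(0) + B and collect gamma(0):
  gamma(0) [0.967239 - (0.547911)(0.566469)] = (0.547911)(-1.302286) + 2.1538
  gamma(0) * 0.656864 = 1.440263
  gamma(0) = 1.440263 / 0.656864 = 2.192634.
  gamma(1) = A gamma(0) + B = (0.566469)(2.192634) + (-1.302286) = -0.060227.
Therefore gamma(1) = -0.0602 (to 4 decimal places).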